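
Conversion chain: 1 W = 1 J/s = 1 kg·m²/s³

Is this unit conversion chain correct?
The chain is correct (no errors).

Correct: Watt is Joule per second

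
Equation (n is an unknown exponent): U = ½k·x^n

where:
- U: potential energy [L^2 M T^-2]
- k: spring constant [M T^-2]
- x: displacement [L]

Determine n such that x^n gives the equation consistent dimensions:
n = 2

U has dimensions [L^2 M T^-2]; x has dimensions [L].
The rest of the RHS has dimensions [M T^-2], so x^n must supply [L^2].
With n = 2: ½k·x^2 has dimensions [L^2 M T^-2], matching the LHS ✓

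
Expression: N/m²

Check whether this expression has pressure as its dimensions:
Yes

The expression N/m² has dimensions [L^-1 M T^-2], which is exactly pressure [L^-1 M T^-2].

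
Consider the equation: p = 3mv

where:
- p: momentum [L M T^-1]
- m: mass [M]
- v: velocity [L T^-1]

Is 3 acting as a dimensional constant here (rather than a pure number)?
No

p has dimensions [L M T^-1] and mv already has dimensions [L M T^-1], so the equation balances without 3 contributing any dimensions. 3 is a pure (dimensionless) number; changing or removing it would not affect dimensional consistency.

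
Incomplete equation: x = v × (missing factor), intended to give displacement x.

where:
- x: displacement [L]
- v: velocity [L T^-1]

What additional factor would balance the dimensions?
t (time), dimensions [T]

x has dimensions [L] and v has dimensions [L T^-1].
The missing factor must have dimensions [L] / [L T^-1] = [T], i.e. time (t).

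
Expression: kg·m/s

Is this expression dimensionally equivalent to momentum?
Yes

The expression kg·m/s has dimensions [L M T^-1], which is exactly momentum [L M T^-1].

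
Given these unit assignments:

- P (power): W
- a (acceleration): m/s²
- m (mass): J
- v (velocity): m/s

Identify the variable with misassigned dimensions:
m

The variable m (mass) should have units kg, not J.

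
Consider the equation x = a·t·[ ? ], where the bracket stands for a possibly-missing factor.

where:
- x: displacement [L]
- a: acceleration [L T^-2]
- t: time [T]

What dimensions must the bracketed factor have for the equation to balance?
[T] — time (e.g. t)

x has dimensions [L]; a·t has dimensions [L T^-1].
The bracketed factor must supply [L] / [L T^-1] = [T].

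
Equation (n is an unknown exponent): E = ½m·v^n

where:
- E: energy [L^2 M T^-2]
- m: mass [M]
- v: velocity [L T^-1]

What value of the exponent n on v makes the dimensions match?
n = 2

E has dimensions [L^2 M T^-2]; v has dimensions [L T^-1].
The rest of the RHS has dimensions [M], so v^n must supply [L^2 T^-2].
With n = 2: ½m·v^2 has dimensions [L^2 M T^-2], matching the LHS ✓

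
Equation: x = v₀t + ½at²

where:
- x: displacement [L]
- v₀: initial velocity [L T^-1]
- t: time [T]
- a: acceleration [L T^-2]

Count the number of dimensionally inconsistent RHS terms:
0

LHS x: [L]
- v₀t: [L] ✓
- ½at²: [L] ✓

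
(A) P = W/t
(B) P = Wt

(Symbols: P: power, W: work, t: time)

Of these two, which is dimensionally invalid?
(B)

(A) P = W/t: LHS [L^2 M T^-3], RHS [L^2 M T^-3] ✓
(B) P = Wt: LHS [L^2 M T^-3], RHS [L^2 M T^-1] ✗

Expression (B) P = Wt is dimensionally incorrect.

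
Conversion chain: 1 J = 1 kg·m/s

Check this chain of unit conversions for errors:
The chain is incorrect (it contains an error).

Incorrect: Joule is kg·m²/s², not kg·m/s (that is momentum)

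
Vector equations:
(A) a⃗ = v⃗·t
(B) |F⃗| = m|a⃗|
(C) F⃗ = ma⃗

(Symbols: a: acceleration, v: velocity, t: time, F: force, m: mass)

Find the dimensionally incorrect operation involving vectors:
(A) a⃗ = v⃗·t

(A) a⃗ = v⃗·t: LHS [L T^-2], RHS [L] ✗ — acceleration is velocity per time; should be v⃗/t
(B) |F⃗| = m|a⃗|: LHS [L M T^-2], RHS [L M T^-2] ✓ — magnitudes of vectors are scalars
(C) F⃗ = ma⃗: LHS [L M T^-2], RHS [L M T^-2] ✓ — Force and acceleration are vectors, mass is a scalar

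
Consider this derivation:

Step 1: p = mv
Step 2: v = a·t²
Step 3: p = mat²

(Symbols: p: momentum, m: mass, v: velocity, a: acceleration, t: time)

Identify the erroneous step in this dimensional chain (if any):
Step 2

Step 1: p = mv → LHS [L M T^-1], RHS [L M T^-1] ✓
Step 2: v = a·t² → LHS [L T^-1], RHS [L] ✗

The first dimensional inconsistency appears in step 2: v = a·t²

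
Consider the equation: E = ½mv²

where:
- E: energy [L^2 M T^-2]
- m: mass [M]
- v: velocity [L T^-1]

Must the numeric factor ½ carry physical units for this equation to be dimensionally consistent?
No

E has dimensions [L^2 M T^-2] and mv² already has dimensions [L^2 M T^-2], so the equation balances without ½ contributing any dimensions. ½ is a pure (dimensionless) number; changing or removing it would not affect dimensional consistency.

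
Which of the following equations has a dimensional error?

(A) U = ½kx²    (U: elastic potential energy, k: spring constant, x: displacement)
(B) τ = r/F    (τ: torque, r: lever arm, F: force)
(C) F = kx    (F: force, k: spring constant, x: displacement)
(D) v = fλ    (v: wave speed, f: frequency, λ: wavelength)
(B) τ = r/F

The equation (B) τ = r/F is dimensionally incorrect.

LHS (τ): [L^2 M T^-2]
RHS (r/F): [M^-1 T^2] ✗

The dimensions do not match. The other three equations balance.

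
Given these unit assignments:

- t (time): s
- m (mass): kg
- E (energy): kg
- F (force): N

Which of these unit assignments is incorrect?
E

The variable E (energy) should have units J, not kg.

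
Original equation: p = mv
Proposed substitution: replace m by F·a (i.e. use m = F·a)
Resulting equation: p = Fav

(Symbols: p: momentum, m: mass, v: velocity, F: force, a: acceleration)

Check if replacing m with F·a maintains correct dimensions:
No

[m] = [M] and [F·a] = [L^2 M T^-4]. These differ, so the substitution replaces a quantity by one of different dimensions and the result p = Fav has LHS [L M T^-1] vs RHS [L^3 M T^-5] — inconsistent.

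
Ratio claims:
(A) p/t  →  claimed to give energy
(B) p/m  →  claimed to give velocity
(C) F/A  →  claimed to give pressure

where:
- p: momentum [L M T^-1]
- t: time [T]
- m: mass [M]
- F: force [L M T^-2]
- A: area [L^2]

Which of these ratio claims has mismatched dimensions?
(A) p/t does not give energy

(A) p/t: [L M T^-2] ≠ energy [L^2 M T^-2] ✗
(B) p/m: [L T^-1] = velocity [L T^-1] ✓
(C) F/A: [L^-1 M T^-2] = pressure [L^-1 M T^-2] ✓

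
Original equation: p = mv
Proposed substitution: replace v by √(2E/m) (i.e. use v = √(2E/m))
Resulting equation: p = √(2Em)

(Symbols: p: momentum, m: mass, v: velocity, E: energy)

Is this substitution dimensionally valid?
Yes

[v] = [L T^-1] and [√(2E/m)] = [L T^-1]. These match, so the substitution replaces a quantity by one of the same dimensions and the result p = √(2Em) has LHS [L M T^-1] vs RHS [L M T^-1] — still consistent.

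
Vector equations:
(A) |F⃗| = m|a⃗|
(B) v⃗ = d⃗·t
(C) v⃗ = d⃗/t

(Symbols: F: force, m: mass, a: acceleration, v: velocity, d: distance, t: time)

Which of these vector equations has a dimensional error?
(B) v⃗ = d⃗·t

(A) |F⃗| = m|a⃗|: LHS [L M T^-2], RHS [L M T^-2] ✓ — magnitudes of vectors are scalars
(B) v⃗ = d⃗·t: LHS [L T^-1], RHS [L T] ✗ — velocity is displacement per time; should be d⃗/t
(C) v⃗ = d⃗/t: LHS [L T^-1], RHS [L T^-1] ✓ — displacement (vector) divided by time (scalar)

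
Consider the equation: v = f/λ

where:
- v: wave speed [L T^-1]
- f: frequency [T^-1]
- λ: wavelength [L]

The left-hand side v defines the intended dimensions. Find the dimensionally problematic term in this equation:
The right-hand side term f/λ

v has dimensions [L T^-1], but f/λ has dimensions [L^-1 T^-1], so the term f/λ is dimensionally wrong for v.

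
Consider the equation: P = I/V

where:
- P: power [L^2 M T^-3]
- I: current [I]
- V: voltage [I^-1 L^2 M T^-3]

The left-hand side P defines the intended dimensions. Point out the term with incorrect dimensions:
The right-hand side term I/V

P has dimensions [L^2 M T^-3], but I/V has dimensions [I^2 L^-2 M^-1 T^3], so the term I/V is dimensionally wrong for P.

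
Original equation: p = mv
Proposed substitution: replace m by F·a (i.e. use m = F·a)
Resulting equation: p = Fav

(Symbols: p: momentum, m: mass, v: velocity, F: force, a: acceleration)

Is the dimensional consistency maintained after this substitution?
No

[m] = [M] and [F·a] = [L^2 M T^-4]. These differ, so the substitution replaces a quantity by one of different dimensions and the result p = Fav has LHS [L M T^-1] vs RHS [L^3 M T^-5] — inconsistent.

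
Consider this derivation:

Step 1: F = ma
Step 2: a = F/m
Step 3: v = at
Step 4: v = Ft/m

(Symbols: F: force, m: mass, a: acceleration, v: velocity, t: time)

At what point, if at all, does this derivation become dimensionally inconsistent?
No step introduces an error — all steps are dimensionally consistent.

Step 1: F = ma → LHS [L M T^-2], RHS [L M T^-2] ✓
Step 2: a = F/m → LHS [L T^-2], RHS [L T^-2] ✓
Step 3: v = at → LHS [L T^-1], RHS [L T^-1] ✓
Step 4: v = Ft/m → LHS [L T^-1], RHS [L T^-1] ✓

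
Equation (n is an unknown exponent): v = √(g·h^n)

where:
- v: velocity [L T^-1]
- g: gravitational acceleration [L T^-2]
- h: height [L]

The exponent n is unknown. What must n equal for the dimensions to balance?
n = 1

v has dimensions [L T^-1]; h has dimensions [L].
With n = 1: √(g·h^1) has dimensions [L T^-1], matching the LHS ✓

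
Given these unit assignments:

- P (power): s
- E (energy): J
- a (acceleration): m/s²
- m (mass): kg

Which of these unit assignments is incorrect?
P

The variable P (power) should have units W, not s.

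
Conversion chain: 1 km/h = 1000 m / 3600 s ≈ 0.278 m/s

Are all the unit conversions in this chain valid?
The chain is correct (no errors).

Correct: 1 km = 1000 m, 1 h = 3600 s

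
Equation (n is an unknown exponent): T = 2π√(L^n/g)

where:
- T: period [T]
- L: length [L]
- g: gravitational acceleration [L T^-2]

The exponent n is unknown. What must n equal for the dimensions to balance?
n = 1

T has dimensions [T]; L has dimensions [L].
With n = 1: 2π√(L^1/g) has dimensions [T], matching the LHS ✓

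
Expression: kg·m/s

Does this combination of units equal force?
No

The expression kg·m/s has dimensions [L M T^-1], but force has dimensions [L M T^-2].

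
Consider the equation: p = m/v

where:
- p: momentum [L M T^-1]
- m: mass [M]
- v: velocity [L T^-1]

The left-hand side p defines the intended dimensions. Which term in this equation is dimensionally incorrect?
The right-hand side term m/v

p has dimensions [L M T^-1], but m/v has dimensions [L^-1 M T], so the term m/v is dimensionally wrong for p.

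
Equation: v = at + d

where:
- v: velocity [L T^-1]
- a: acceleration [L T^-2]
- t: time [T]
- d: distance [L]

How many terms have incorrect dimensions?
1

LHS v: [L T^-1]
- at: [L T^-1] ✓
- d: [L] ✗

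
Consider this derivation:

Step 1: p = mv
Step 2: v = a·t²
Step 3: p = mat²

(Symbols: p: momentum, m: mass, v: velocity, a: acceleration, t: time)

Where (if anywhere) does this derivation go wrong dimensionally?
Step 2

Step 1: p = mv → LHS [L M T^-1], RHS [L M T^-1] ✓
Step 2: v = a·t² → LHS [L T^-1], RHS [L] ✗

The first dimensional inconsistency appears in step 2: v = a·t²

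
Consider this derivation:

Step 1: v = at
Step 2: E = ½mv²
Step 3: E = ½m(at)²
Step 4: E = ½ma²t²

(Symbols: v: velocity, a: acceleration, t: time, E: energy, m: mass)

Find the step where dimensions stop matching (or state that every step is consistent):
No step introduces an error — all steps are dimensionally consistent.

Step 1: v = at → LHS [L T^-1], RHS [L T^-1] ✓
Step 2: E = ½mv² → LHS [L^2 M T^-2], RHS [L^2 M T^-2] ✓
Step 3: E = ½m(at)² → LHS [L^2 M T^-2], RHS [L^2 M T^-2] ✓
Step 4: E = ½ma²t² → LHS [L^2 M T^-2], RHS [L^2 M T^-2] ✓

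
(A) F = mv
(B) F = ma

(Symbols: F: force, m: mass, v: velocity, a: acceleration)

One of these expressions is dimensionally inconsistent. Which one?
(A)

(A) F = mv: LHS [L M T^-2], RHS [L M T^-1] ✗
(B) F = ma: LHS [L M T^-2], RHS [L M T^-2] ✓

Expression (A) F = mv is dimensionally incorrect.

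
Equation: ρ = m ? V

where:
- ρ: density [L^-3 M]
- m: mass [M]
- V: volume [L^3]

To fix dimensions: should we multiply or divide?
division (÷): ρ = m ÷ V

ρ [L^-3 M]; m [M]; V [L^3].
m × V → [L^3 M] ✗
m ÷ V → [L^-3 M] ✓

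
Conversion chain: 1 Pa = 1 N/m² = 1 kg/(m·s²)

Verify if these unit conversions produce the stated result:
The chain is correct (no errors).

Correct: Pascal is Newton per square meter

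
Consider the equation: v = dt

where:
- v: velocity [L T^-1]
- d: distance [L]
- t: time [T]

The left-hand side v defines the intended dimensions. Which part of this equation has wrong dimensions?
The right-hand side term dt

v has dimensions [L T^-1], but dt has dimensions [L T], so the term dt is dimensionally wrong for v.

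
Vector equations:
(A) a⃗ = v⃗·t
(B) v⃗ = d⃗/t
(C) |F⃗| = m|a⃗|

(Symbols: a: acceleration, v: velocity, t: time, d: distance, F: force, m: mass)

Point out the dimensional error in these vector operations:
(A) a⃗ = v⃗·t

(A) a⃗ = v⃗·t: LHS [L T^-2], RHS [L] ✗ — acceleration is velocity per time; should be v⃗/t
(B) v⃗ = d⃗/t: LHS [L T^-1], RHS [L T^-1] ✓ — displacement (vector) divided by time (scalar)
(C) |F⃗| = m|a⃗|: LHS [L M T^-2], RHS [L M T^-2] ✓ — magnitudes of vectors are scalars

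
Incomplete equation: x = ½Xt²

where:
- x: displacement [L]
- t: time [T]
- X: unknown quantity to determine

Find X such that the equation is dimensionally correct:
X = a (acceleration), dimensions [L T^-2]

x has dimensions [L]; the rest of the RHS (½ t²) has dimensions [T^2].
So X must have dimensions [L T^-2] — X = a (acceleration).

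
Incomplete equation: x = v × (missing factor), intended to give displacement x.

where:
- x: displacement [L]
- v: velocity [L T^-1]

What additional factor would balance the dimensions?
t (time), dimensions [T]

x has dimensions [L] and v has dimensions [L T^-1].
The missing factor must have dimensions [L] / [L T^-1] = [T], i.e. time (t).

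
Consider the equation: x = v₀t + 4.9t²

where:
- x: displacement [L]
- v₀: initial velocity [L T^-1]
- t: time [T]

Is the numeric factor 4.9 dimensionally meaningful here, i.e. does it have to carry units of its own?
Yes

x has dimensions [L], while t² alone has dimensions [T^2]. For the equation to balance, the factor 4.9 must carry dimensions [L T^-2] — it is a dimensional constant (a numerical value of a physical quantity with its units suppressed), not a pure number.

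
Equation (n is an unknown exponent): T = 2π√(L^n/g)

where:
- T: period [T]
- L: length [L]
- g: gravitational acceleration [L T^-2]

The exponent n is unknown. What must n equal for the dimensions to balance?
n = 1

T has dimensions [T]; L has dimensions [L].
With n = 1: 2π√(L^1/g) has dimensions [T], matching the LHS ✓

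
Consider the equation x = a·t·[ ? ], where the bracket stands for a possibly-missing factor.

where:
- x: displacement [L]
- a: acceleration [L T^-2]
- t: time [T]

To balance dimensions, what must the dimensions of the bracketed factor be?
[T] — time (e.g. t)

x has dimensions [L]; a·t has dimensions [L T^-1].
The bracketed factor must supply [L] / [L T^-1] = [T].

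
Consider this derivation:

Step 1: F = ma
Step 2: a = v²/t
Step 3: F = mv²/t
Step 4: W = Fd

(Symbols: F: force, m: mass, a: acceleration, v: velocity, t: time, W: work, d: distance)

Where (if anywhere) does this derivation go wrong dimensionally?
Step 2

Step 1: F = ma → LHS [L M T^-2], RHS [L M T^-2] ✓
Step 2: a = v²/t → LHS [L T^-2], RHS [L^2 T^-3] ✗

The first dimensional inconsistency appears in step 2: a = v²/t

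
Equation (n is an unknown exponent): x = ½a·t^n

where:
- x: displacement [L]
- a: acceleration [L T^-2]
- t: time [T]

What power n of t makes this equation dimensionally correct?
n = 2

x has dimensions [L]; t has dimensions [T].
The rest of the RHS has dimensions [L T^-2], so t^n must supply [T^2].
With n = 2: ½a·t^2 has dimensions [L], matching the LHS ✓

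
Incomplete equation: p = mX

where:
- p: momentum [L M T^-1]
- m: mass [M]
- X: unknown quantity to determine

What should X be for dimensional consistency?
X = v (velocity), dimensions [L T^-1]

p has dimensions [L M T^-1]; the rest of the RHS (m) has dimensions [M].
So X must have dimensions [L T^-1] — X = v (velocity).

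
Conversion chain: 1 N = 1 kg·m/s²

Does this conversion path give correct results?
The chain is correct (no errors).

Correct: Newton is defined as kg·m/s²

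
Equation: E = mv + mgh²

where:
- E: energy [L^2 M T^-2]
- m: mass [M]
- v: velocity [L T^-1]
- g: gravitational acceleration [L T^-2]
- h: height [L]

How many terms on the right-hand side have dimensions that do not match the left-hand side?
2

LHS E: [L^2 M T^-2]
- mv: [L M T^-1] ✗
- mgh²: [L^3 M T^-2] ✗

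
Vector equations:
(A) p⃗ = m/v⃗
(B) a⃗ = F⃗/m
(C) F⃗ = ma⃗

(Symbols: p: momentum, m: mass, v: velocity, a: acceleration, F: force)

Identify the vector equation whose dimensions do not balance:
(A) p⃗ = m/v⃗

(A) p⃗ = m/v⃗: LHS [L M T^-1], RHS [L^-1 M T] ✗ — momentum is mass times velocity; should be mv⃗ (and division by a vector is undefined)
(B) a⃗ = F⃗/m: LHS [L T^-2], RHS [L T^-2] ✓ — force (vector) divided by mass (scalar)
(C) F⃗ = ma⃗: LHS [L M T^-2], RHS [L M T^-2] ✓ — Force and acceleration are vectors, mass is a scalar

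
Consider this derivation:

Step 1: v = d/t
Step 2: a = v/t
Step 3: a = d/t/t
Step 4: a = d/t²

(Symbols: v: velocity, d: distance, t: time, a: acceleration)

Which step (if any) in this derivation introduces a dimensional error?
No step introduces an error — all steps are dimensionally consistent.

Step 1: v = d/t → LHS [L T^-1], RHS [L T^-1] ✓
Step 2: a = v/t → LHS [L T^-2], RHS [L T^-2] ✓
Step 3: a = d/t/t → LHS [L T^-2], RHS [L T^-2] ✓
Step 4: a = d/t² → LHS [L T^-2], RHS [L T^-2] ✓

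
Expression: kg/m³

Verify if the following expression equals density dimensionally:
Yes

The expression kg/m³ has dimensions [L^-3 M], which is exactly density [L^-3 M].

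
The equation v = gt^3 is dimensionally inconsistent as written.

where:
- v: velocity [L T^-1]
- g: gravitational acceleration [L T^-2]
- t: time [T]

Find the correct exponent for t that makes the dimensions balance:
The exponent of t should be 1: v = gt

The LHS v has dimensions [L T^-1]; t has dimensions [T].
As written, the RHS gt^3 (exponent 3 on t) has dimensions [L T], which does not match.
With exponent 1, the RHS gt has dimensions [L T^-1], matching the LHS.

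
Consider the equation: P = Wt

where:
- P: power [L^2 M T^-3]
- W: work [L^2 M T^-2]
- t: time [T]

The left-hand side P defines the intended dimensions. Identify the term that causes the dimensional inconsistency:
The right-hand side term Wt

P has dimensions [L^2 M T^-3], but Wt has dimensions [L^2 M T^-1], so the term Wt is dimensionally wrong for P.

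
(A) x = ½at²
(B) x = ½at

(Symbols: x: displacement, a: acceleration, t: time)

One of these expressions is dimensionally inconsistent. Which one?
(B)

(A) x = ½at²: LHS [L], RHS [L] ✓
(B) x = ½at: LHS [L], RHS [L T^-1] ✗

Expression (B) x = ½at is dimensionally incorrect.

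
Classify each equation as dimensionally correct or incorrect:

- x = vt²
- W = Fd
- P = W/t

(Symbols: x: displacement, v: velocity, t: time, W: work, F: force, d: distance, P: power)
Dimensionally correct: W = Fd, P = W/t
Dimensionally incorrect: x = vt²
Ordered (correct first, then incorrect): W = Fd, P = W/t, x = vt²

- x = vt²: LHS [L], RHS [L T] → incorrect ✗
- W = Fd: LHS [L^2 M T^-2], RHS [L^2 M T^-2] → correct ✓
- P = W/t: LHS [L^2 M T^-3], RHS [L^2 M T^-3] → correct ✓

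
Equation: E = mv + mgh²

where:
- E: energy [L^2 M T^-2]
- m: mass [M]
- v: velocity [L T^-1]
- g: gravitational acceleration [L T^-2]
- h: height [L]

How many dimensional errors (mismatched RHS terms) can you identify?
2

LHS E: [L^2 M T^-2]
- mv: [L M T^-1] ✗
- mgh²: [L^3 M T^-2] ✗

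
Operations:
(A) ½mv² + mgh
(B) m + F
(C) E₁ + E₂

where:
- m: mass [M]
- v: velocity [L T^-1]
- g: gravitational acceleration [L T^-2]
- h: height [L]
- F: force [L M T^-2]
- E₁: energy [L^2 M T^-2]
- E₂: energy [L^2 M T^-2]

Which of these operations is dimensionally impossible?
(B) m + F

(A) ½mv² + mgh: ½mv² [L^2 M T^-2] and mgh [L^2 M T^-2] — same dimensions ✓
(B) m + F: m [M] and F [L M T^-2] — different dimensions cannot be added/subtracted ✗
(C) E₁ + E₂: E₁ [L^2 M T^-2] and E₂ [L^2 M T^-2] — same dimensions ✓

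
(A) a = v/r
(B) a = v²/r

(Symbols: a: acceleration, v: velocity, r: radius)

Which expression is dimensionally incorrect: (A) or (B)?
(A)

(A) a = v/r: LHS [L T^-2], RHS [T^-1] ✗
(B) a = v²/r: LHS [L T^-2], RHS [L T^-2] ✓

Expression (A) a = v/r is dimensionally incorrect.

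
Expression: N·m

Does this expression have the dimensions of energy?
Yes

The expression N·m has dimensions [L^2 M T^-2], which is exactly energy [L^2 M T^-2].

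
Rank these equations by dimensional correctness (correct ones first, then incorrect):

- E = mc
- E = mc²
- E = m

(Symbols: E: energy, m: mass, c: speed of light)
Dimensionally correct: E = mc²
Dimensionally incorrect: E = mc, E = m
Ordered (correct first, then incorrect): E = mc², E = mc, E = m

- E = mc: LHS [L^2 M T^-2], RHS [L M T^-1] → incorrect ✗
- E = mc²: LHS [L^2 M T^-2], RHS [L^2 M T^-2] → correct ✓
- E = m: LHS [L^2 M T^-2], RHS [M] → incorrect ✗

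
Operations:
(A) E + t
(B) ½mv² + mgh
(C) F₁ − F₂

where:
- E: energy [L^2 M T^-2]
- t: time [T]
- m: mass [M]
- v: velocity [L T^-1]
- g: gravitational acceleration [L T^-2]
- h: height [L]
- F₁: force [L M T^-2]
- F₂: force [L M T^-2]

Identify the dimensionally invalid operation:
(A) E + t

(A) E + t: E [L^2 M T^-2] and t [T] — different dimensions cannot be added/subtracted ✗
(B) ½mv² + mgh: ½mv² [L^2 M T^-2] and mgh [L^2 M T^-2] — same dimensions ✓
(C) F₁ − F₂: F₁ [L M T^-2] and F₂ [L M T^-2] — same dimensions ✓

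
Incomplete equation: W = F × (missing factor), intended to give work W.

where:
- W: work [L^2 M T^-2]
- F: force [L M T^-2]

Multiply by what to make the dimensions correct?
d (distance), dimensions [L]

W has dimensions [L^2 M T^-2] and F has dimensions [L M T^-2].
The missing factor must have dimensions [L^2 M T^-2] / [L M T^-2] = [L], i.e. distance (d).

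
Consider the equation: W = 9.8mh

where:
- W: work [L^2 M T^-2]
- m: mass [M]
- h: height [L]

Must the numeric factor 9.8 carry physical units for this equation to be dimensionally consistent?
Yes

W has dimensions [L^2 M T^-2], while mh alone has dimensions [L M]. For the equation to balance, the factor 9.8 must carry dimensions [L T^-2] — it is a dimensional constant (a numerical value of a physical quantity with its units suppressed), not a pure number.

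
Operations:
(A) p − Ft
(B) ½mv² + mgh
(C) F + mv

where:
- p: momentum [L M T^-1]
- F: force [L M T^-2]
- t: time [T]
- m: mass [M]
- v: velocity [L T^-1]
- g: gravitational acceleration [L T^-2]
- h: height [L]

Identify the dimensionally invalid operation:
(C) F + mv

(A) p − Ft: p [L M T^-1] and Ft [L M T^-1] — same dimensions ✓
(B) ½mv² + mgh: ½mv² [L^2 M T^-2] and mgh [L^2 M T^-2] — same dimensions ✓
(C) F + mv: F [L M T^-2] and mv [L M T^-1] — different dimensions cannot be added/subtracted ✗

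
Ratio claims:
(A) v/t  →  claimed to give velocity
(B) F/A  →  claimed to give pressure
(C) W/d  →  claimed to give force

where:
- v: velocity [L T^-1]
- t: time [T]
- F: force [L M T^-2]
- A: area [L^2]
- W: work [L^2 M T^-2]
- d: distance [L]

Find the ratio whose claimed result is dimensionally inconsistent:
(A) v/t does not give velocity

(A) v/t: [L T^-2] ≠ velocity [L T^-1] ✗
(B) F/A: [L^-1 M T^-2] = pressure [L^-1 M T^-2] ✓
(C) W/d: [L M T^-2] = force [L M T^-2] ✓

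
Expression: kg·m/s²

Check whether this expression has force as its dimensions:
Yes

The expression kg·m/s² has dimensions [L M T^-2], which is exactly force [L M T^-2].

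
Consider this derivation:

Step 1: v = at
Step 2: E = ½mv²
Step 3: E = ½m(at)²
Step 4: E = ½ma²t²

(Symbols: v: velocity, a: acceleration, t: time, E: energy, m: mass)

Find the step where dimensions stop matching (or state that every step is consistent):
No step introduces an error — all steps are dimensionally consistent.

Step 1: v = at → LHS [L T^-1], RHS [L T^-1] ✓
Step 2: E = ½mv² → LHS [L^2 M T^-2], RHS [L^2 M T^-2] ✓
Step 3: E = ½m(at)² → LHS [L^2 M T^-2], RHS [L^2 M T^-2] ✓
Step 4: E = ½ma²t² → LHS [L^2 M T^-2], RHS [L^2 M T^-2] ✓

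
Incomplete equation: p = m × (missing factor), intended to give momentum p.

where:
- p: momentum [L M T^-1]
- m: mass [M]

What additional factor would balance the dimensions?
v (velocity), dimensions [L T^-1]

p has dimensions [L M T^-1] and m has dimensions [M].
The missing factor must have dimensions [L M T^-1] / [M] = [L T^-1], i.e. velocity (v).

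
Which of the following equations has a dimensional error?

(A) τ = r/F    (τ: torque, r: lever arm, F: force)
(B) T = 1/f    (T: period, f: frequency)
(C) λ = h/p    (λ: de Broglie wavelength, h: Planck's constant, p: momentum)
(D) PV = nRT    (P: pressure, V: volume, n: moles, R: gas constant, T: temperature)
(A) τ = r/F

The equation (A) τ = r/F is dimensionally incorrect.

LHS (τ): [L^2 M T^-2]
RHS (r/F): [M^-1 T^2] ✗

The dimensions do not match. The other three equations balance.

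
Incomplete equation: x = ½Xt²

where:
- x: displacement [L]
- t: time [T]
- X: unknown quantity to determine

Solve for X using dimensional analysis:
X = a (acceleration), dimensions [L T^-2]

x has dimensions [L]; the rest of the RHS (½ t²) has dimensions [T^2].
So X must have dimensions [L T^-2] — X = a (acceleration).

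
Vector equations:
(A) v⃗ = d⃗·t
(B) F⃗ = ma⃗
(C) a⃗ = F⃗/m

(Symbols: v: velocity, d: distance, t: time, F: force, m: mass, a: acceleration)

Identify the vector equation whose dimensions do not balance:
(A) v⃗ = d⃗·t

(A) v⃗ = d⃗·t: LHS [L T^-1], RHS [L T] ✗ — velocity is displacement per time; should be d⃗/t
(B) F⃗ = ma⃗: LHS [L M T^-2], RHS [L M T^-2] ✓ — Force and acceleration are vectors, mass is a scalar
(C) a⃗ = F⃗/m: LHS [L T^-2], RHS [L T^-2] ✓ — force (vector) divided by mass (scalar)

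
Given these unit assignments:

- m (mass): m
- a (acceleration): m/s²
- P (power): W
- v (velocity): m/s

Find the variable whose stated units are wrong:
m

The variable m (mass) should have units kg, not m.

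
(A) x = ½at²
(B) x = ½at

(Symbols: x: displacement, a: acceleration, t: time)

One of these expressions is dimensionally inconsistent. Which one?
(B)

(A) x = ½at²: LHS [L], RHS [L] ✓
(B) x = ½at: LHS [L], RHS [L T^-1] ✗

Expression (B) x = ½at is dimensionally incorrect.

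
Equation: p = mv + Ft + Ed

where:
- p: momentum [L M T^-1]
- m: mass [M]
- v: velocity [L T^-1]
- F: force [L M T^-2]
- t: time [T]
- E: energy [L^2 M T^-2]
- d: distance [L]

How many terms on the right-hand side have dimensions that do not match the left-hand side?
1

LHS p: [L M T^-1]
- mv: [L M T^-1] ✓
- Ft: [L M T^-1] ✓
- Ed: [L^3 M T^-2] ✗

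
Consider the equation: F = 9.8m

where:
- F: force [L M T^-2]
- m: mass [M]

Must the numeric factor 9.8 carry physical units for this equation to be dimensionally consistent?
Yes

F has dimensions [L M T^-2], while m alone has dimensions [M]. For the equation to balance, the factor 9.8 must carry dimensions [L T^-2] — it is a dimensional constant (a numerical value of a physical quantity with its units suppressed), not a pure number.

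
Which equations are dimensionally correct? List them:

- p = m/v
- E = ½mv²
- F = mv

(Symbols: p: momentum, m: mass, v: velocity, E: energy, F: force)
Dimensionally correct: E = ½mv²
Dimensionally incorrect: p = m/v, F = mv
Ordered (correct first, then incorrect): E = ½mv², p = m/v, F = mv

- p = m/v: LHS [L M T^-1], RHS [L^-1 M T] → incorrect ✗
- E = ½mv²: LHS [L^2 M T^-2], RHS [L^2 M T^-2] → correct ✓
- F = mv: LHS [L M T^-2], RHS [L M T^-1] → incorrect ✗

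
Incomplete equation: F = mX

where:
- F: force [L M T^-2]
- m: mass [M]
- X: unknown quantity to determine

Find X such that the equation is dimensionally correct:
X = a (acceleration), dimensions [L T^-2]

F has dimensions [L M T^-2]; the rest of the RHS (m) has dimensions [M].
So X must have dimensions [L T^-2] — X = a (acceleration).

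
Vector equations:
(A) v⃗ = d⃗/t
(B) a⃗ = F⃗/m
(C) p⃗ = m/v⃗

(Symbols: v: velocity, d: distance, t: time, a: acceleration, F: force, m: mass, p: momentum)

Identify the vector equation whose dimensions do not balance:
(C) p⃗ = m/v⃗

(A) v⃗ = d⃗/t: LHS [L T^-1], RHS [L T^-1] ✓ — displacement (vector) divided by time (scalar)
(B) a⃗ = F⃗/m: LHS [L T^-2], RHS [L T^-2] ✓ — force (vector) divided by mass (scalar)
(C) p⃗ = m/v⃗: LHS [L M T^-1], RHS [L^-1 M T] ✗ — momentum is mass times velocity; should be mv⃗ (and division by a vector is undefined)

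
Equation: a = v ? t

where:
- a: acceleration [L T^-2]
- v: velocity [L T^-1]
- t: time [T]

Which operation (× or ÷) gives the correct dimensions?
division (÷): a = v ÷ t

a [L T^-2]; v [L T^-1]; t [T].
v × t → [L] ✗
v ÷ t → [L T^-2] ✓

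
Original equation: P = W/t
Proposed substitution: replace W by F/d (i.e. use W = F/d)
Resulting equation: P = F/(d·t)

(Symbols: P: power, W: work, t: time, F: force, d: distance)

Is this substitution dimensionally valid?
No

[W] = [L^2 M T^-2] and [F/d] = [M T^-2]. These differ, so the substitution replaces a quantity by one of different dimensions and the result P = F/(d·t) has LHS [L^2 M T^-3] vs RHS [M T^-3] — inconsistent.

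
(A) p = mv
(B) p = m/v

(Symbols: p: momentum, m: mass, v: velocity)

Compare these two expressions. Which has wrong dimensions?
(B)

(A) p = mv: LHS [L M T^-1], RHS [L M T^-1] ✓
(B) p = m/v: LHS [L M T^-1], RHS [L^-1 M T] ✗

Expression (B) p = m/v is dimensionally incorrect.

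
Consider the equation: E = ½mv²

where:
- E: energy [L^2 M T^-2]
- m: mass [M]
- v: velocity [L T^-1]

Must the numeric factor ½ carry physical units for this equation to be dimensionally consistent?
No

E has dimensions [L^2 M T^-2] and mv² already has dimensions [L^2 M T^-2], so the equation balances without ½ contributing any dimensions. ½ is a pure (dimensionless) number; changing or removing it would not affect dimensional consistency.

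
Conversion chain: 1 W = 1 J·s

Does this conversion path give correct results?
The chain is incorrect (it contains an error).

Incorrect: Watt is J/s, not J·s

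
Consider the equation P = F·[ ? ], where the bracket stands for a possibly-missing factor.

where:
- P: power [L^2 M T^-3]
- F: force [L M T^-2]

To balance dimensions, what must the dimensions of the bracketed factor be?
[L T^-1] — velocity (e.g. v)

P has dimensions [L^2 M T^-3]; F has dimensions [L M T^-2].
The bracketed factor must supply [L^2 M T^-3] / [L M T^-2] = [L T^-1].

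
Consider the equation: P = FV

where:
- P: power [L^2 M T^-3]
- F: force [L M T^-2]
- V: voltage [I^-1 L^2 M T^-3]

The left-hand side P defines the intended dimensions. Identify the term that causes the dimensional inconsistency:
The right-hand side term FV

P has dimensions [L^2 M T^-3], but FV has dimensions [I^-1 L^3 M^2 T^-5], so the term FV is dimensionally wrong for P.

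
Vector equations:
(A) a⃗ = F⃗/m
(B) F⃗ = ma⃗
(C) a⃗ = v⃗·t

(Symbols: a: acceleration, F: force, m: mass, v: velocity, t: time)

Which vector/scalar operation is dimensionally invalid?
(C) a⃗ = v⃗·t

(A) a⃗ = F⃗/m: LHS [L T^-2], RHS [L T^-2] ✓ — force (vector) divided by mass (scalar)
(B) F⃗ = ma⃗: LHS [L M T^-2], RHS [L M T^-2] ✓ — Force and acceleration are vectors, mass is a scalar
(C) a⃗ = v⃗·t: LHS [L T^-2], RHS [L] ✗ — acceleration is velocity per time; should be v⃗/t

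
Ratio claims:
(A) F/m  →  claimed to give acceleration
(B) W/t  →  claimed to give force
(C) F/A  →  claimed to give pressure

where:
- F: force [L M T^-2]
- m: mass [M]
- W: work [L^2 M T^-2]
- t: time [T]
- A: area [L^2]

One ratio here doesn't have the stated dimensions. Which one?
(B) W/t does not give force

(A) F/m: [L T^-2] = acceleration [L T^-2] ✓
(B) W/t: [L^2 M T^-3] ≠ force [L M T^-2] ✗
(C) F/A: [L^-1 M T^-2] = pressure [L^-1 M T^-2] ✓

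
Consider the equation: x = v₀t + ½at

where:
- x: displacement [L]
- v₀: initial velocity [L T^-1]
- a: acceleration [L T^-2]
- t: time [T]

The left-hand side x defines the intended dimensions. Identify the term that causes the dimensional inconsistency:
The term ½at

Checking each RHS term against the LHS:
- v₀t: [L] — matches x [L] ✓
- ½at: [L T^-1] — does NOT match x [L] ✗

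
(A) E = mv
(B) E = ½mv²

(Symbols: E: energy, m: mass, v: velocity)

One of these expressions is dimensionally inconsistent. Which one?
(A)

(A) E = mv: LHS [L^2 M T^-2], RHS [L M T^-1] ✗
(B) E = ½mv²: LHS [L^2 M T^-2], RHS [L^2 M T^-2] ✓

Expression (A) E = mv is dimensionally incorrect.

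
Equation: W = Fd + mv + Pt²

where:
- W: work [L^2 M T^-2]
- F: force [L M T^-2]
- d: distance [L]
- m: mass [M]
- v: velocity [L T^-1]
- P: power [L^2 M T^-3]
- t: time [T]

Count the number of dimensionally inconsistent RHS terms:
2

LHS W: [L^2 M T^-2]
- Fd: [L^2 M T^-2] ✓
- mv: [L M T^-1] ✗
- Pt²: [L^2 M T^-1] ✗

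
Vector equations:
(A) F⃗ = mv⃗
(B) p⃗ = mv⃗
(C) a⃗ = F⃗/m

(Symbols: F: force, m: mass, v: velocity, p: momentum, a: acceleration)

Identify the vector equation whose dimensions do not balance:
(A) F⃗ = mv⃗

(A) F⃗ = mv⃗: LHS [L M T^-2], RHS [L M T^-1] ✗ — mass times velocity is momentum, not force; should be ma⃗
(B) p⃗ = mv⃗: LHS [L M T^-1], RHS [L M T^-1] ✓ — mass (scalar) times velocity (vector)
(C) a⃗ = F⃗/m: LHS [L T^-2], RHS [L T^-2] ✓ — force (vector) divided by mass (scalar)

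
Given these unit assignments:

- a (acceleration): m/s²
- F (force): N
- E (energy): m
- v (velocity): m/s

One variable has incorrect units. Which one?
E

The variable E (energy) should have units J, not m.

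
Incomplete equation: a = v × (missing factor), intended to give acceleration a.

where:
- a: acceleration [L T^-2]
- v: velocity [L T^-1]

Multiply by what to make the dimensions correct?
1/t (inverse time), dimensions [T^-1]

a has dimensions [L T^-2] and v has dimensions [L T^-1].
The missing factor must have dimensions [L T^-2] / [L T^-1] = [T^-1], i.e. inverse time (1/t).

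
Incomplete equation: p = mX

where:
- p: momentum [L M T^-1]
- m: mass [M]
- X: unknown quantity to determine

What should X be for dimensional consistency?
X = v (velocity), dimensions [L T^-1]

p has dimensions [L M T^-1]; the rest of the RHS (m) has dimensions [M].
So X must have dimensions [L T^-1] — X = v (velocity).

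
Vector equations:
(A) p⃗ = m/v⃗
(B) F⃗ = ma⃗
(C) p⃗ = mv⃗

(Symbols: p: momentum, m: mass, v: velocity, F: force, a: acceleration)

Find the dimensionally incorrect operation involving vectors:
(A) p⃗ = m/v⃗

(A) p⃗ = m/v⃗: LHS [L M T^-1], RHS [L^-1 M T] ✗ — momentum is mass times velocity; should be mv⃗ (and division by a vector is undefined)
(B) F⃗ = ma⃗: LHS [L M T^-2], RHS [L M T^-2] ✓ — Force and acceleration are vectors, mass is a scalar
(C) p⃗ = mv⃗: LHS [L M T^-1], RHS [L M T^-1] ✓ — mass (scalar) times velocity (vector)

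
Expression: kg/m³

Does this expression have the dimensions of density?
Yes

The expression kg/m³ has dimensions [L^-3 M], which is exactly density [L^-3 M].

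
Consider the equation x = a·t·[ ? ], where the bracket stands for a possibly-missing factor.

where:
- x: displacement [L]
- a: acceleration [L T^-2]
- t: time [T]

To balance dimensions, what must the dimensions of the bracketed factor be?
[T] — time (e.g. t)

x has dimensions [L]; a·t has dimensions [L T^-1].
The bracketed factor must supply [L] / [L T^-1] = [T].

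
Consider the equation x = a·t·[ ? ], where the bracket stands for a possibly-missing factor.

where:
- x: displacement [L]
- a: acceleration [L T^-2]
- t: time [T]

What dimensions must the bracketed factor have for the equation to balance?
[T] — time (e.g. t)

x has dimensions [L]; a·t has dimensions [L T^-1].
The bracketed factor must supply [L] / [L T^-1] = [T].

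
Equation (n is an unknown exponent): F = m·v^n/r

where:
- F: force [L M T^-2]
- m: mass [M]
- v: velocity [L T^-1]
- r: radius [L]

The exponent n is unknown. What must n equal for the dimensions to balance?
n = 2

F has dimensions [L M T^-2]; v has dimensions [L T^-1].
The rest of the RHS has dimensions [L^-1 M], so v^n must supply [L^2 T^-2].
With n = 2: m·v^2/r has dimensions [L M T^-2], matching the LHS ✓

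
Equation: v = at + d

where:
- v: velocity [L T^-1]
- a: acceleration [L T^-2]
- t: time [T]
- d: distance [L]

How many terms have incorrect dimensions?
1

LHS v: [L T^-1]
- at: [L T^-1] ✓
- d: [L] ✗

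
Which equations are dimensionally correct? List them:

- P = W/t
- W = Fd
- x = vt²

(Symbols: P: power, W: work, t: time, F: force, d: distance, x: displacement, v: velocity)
Dimensionally correct: P = W/t, W = Fd
Dimensionally incorrect: x = vt²
Ordered (correct first, then incorrect): P = W/t, W = Fd, x = vt²

- P = W/t: LHS [L^2 M T^-3], RHS [L^2 M T^-3] → correct ✓
- W = Fd: LHS [L^2 M T^-2], RHS [L^2 M T^-2] → correct ✓
- x = vt²: LHS [L], RHS [L T] → incorrect ✗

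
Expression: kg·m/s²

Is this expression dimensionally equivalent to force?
Yes

The expression kg·m/s² has dimensions [L M T^-2], which is exactly force [L M T^-2].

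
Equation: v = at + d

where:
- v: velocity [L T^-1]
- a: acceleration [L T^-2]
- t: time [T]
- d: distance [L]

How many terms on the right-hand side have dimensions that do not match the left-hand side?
1

LHS v: [L T^-1]
- at: [L T^-1] ✓
- d: [L] ✗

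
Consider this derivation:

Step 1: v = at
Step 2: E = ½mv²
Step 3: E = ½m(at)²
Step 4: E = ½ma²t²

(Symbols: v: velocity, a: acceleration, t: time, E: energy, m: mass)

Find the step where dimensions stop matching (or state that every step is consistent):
No step introduces an error — all steps are dimensionally consistent.

Step 1: v = at → LHS [L T^-1], RHS [L T^-1] ✓
Step 2: E = ½mv² → LHS [L^2 M T^-2], RHS [L^2 M T^-2] ✓
Step 3: E = ½m(at)² → LHS [L^2 M T^-2], RHS [L^2 M T^-2] ✓
Step 4: E = ½ma²t² → LHS [L^2 M T^-2], RHS [L^2 M T^-2] ✓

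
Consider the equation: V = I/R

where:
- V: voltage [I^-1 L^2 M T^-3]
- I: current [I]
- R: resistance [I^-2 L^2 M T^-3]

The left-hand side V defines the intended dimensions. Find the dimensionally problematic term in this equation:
The right-hand side term I/R

V has dimensions [I^-1 L^2 M T^-3], but I/R has dimensions [I^3 L^-2 M^-1 T^3], so the term I/R is dimensionally wrong for V.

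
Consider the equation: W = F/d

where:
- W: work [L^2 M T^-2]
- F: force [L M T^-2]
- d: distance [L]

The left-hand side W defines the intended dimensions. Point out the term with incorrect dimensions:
The right-hand side term F/d

W has dimensions [L^2 M T^-2], but F/d has dimensions [M T^-2], so the term F/d is dimensionally wrong for W.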